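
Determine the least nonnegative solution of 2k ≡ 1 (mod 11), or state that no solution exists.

gcd(11, 2):
  11 = 5·2 + 1
  2 = 2·1
so gcd(11, 2) = 1.
1 divides 1, so solutions exist.
Back-substitute for Bézout coefficients:
  1 = 11 - 5·2
  ... = 2·(-5) + 11·(1)
So 2·(-5) ≡ 1 (mod 11); multiply by 1: k ≡ -5 (mod 11).
Smallest nonnegative: k = -5 mod 11 = 6.

6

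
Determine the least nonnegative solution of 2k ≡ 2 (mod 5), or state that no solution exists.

1

gcd(5, 2) = 1  (5 = 2·2 + 1, 2 = 2·1).
1 divides 2, so solutions exist.
Back-substituting, 2·(-2) + 5·(1) = 1.
So 2·(-2) ≡ 1 (mod 5); multiply by 2: k ≡ -4 (mod 5).
Smallest nonnegative: k = -4 mod 5 = 1.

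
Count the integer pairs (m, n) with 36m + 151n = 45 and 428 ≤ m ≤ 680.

gcd(151, 36) = 1.
By Bézout, 36×(21) + 151×(-5) = 1.
Particular solution: (39, -9).
General solution: m = 39 + 151t, n = -9 - 36t for integer t.
428 ≤ 39 + 151t ≤ 680 gives t ∈ [3, 4], which is 2 values.

2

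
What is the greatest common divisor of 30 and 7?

1

gcd(30, 7):
  30 = 4*7 + 2
  7 = 3*2 + 1
  2 = 2*1
so gcd(30, 7) = 1.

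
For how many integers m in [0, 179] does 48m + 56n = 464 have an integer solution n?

25

gcd(56, 48) = 8.
By Bézout, 48·(-1) + 56·(1) = 8.
Particular solution: (5, 4).
General solution: m = 5 + 7t, n = 4 - 6t for integer t.
0 ≤ 5 + 7t ≤ 179 gives t ∈ [0, 24], which is 25 values.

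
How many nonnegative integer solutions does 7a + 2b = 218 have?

16

gcd(7, 2):
  7 = 3×2 + 1
  2 = 2×1
so gcd(7, 2) = 1.
Back-substitute for Bézout coefficients:
  1 = 7 - 3×2
  ... = 7×(1) + 2×(-3)
Scale by 218: one solution is (218, -654). Reduce a mod 2: (0, 109).
General: a = 0 + 2t, b = 109 - 7t.
a ≥ 0 ⇒ t ≥ 0; b ≥ 0 ⇒ t ≤ 15. So t ∈ [0, 15]: 16 solutions.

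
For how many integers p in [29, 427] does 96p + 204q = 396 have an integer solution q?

24

gcd(204, 96) = 12  (204 = 2*96 + 12, 96 = 8*12).
Back-substituting, 96*(-2) + 204*(1) = 12.
Scale by 33: particular solution (-66, 33); reduce p mod 17: (2, 1).
General solution: p = 2 + 17t, q = 1 - 8t for integer t.
29 ≤ 2 + 17t ≤ 427 gives t ∈ [2, 25], which is 24 values.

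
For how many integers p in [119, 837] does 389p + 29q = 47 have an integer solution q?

25

gcd(389, 29):
  389 = 13×29 + 12
  29 = 2×12 + 5
  12 = 2×5 + 2
  5 = 2×2 + 1
  2 = 2×1
so gcd(389, 29) = 1.
Back-substitute for Bézout coefficients:
  1 = 5 - 2×2
  ... = 389×(-12) + 29×(161)
Scale by 47: particular solution (-564, 7567); reduce p mod 29: (16, -213).
General solution: p = 16 + 29t, q = -213 - 389t for integer t.
119 ≤ 16 + 29t ≤ 837 gives t ∈ [4, 28], which is 25 values.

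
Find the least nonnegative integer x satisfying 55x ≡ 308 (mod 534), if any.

326

gcd(534, 55) = 1  (534 = 9×55 + 39, 55 = 1×39 + 16, 39 = 2×16 + 7, 16 = 2×7 + 2, 7 = 3×2 + 1, 2 = 2×1).
1 divides 308, so solutions exist.
Back-substituting, 55×(-233) + 534×(24) = 1.
So 55×(-233) ≡ 1 (mod 534); multiply by 308: x ≡ -71764 (mod 534).
Smallest nonnegative: x = -71764 mod 534 = 326.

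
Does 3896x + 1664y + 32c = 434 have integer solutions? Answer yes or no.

gcd(3896, 1664):
  3896 = 2*1664 + 568
  1664 = 2*568 + 528
  568 = 1*528 + 40
  528 = 13*40 + 8
  40 = 5*8
so gcd(3896, 1664) = 8.
gcd(8, 32) = 8.
8 does not divide 434 (remainder 2), so no integer solutions.

no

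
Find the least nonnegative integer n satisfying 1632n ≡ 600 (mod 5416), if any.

309

gcd(5416, 1632) = 8  (5416 = 3*1632 + 520, 1632 = 3*520 + 72, 520 = 7*72 + 16, 72 = 4*16 + 8, 16 = 2*8).
8 divides 600, so solutions exist.
Back-substituting, 1632*(302) + 5416*(-91) = 8.
So 1632*(302) ≡ 8 (mod 5416); multiply by 75: n ≡ 22650 (mod 677).
Smallest nonnegative: n = 22650 mod 677 = 309.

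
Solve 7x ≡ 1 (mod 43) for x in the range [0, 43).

gcd(43, 7) = 1  (43 = 6·7 + 1, 7 = 7·1).
Back-substituting, 7·(-6) + 43·(1) = 1.
So 7·-6 ≡ 1 (mod 43), and -6 mod 43 = 37.

37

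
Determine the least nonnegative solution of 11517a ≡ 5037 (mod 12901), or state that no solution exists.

gcd(12901, 11517) = 1.
1 divides 5037, so solutions exist.
By Bézout, 11517×(-3160) + 12901×(2821) = 1.
So 11517×(-3160) ≡ 1 (mod 12901); multiply by 5037: a ≡ -15916920 (mod 12901).
Smallest nonnegative: a = -15916920 mod 12901 = 2914.

2914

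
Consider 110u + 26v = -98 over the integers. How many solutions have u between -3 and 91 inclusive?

gcd(110, 26):
  110 = 4*26 + 6
  26 = 4*6 + 2
  6 = 3*2
so gcd(110, 26) = 2.
Back-substitute for Bézout coefficients:
  2 = 26 - 4*6
  ... = 110*(-4) + 26*(17)
Scale by -49: particular solution (196, -833); reduce u mod 13: (1, -8).
General solution: u = 1 + 13t, v = -8 - 55t for integer t.
-3 ≤ 1 + 13t ≤ 91 gives t ∈ [0, 6], which is 7 values.

7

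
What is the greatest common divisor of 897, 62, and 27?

1

gcd(897, 62) = 1  (897 = 14×62 + 29, 62 = 2×29 + 4, 29 = 7×4 + 1, 4 = 4×1).
gcd(1, 27) = 1.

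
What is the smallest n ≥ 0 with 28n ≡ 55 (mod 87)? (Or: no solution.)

61

gcd(87, 28) = 1  (87 = 3*28 + 3, 28 = 9*3 + 1, 3 = 3*1).
1 divides 55, so solutions exist.
Back-substituting, 28*(28) + 87*(-9) = 1.
So 28*(28) ≡ 1 (mod 87); multiply by 55: n ≡ 1540 (mod 87).
Smallest nonnegative: n = 1540 mod 87 = 61.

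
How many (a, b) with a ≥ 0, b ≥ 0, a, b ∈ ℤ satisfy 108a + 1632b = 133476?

9

gcd(1632, 108) = 12  (1632 = 15×108 + 12, 108 = 9×12).
Back-substituting, 108×(-15) + 1632×(1) = 12.
Scale by 11123: one solution is (-166845, 11123). Reduce a mod 136: (27, 80).
General: a = 27 + 136t, b = 80 - 9t.
a ≥ 0 ⇒ t ≥ 0; b ≥ 0 ⇒ t ≤ 8. So t ∈ [0, 8]: 9 solutions.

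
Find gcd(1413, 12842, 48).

1

gcd(12842, 1413) = 1.
gcd(1, 48) = 1.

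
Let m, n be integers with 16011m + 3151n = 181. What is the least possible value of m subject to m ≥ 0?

850

gcd(16011, 3151) = 1  (16011 = 5·3151 + 256, 3151 = 12·256 + 79, 256 = 3·79 + 19, 79 = 4·19 + 3, 19 = 6·3 + 1, 3 = 3·1).
1 divides 181, so solutions exist.
Back-substituting, 16011·(997) + 3151·(-5066) = 1.
Scale by 181/1 = 181: (m₀, n₀) = (180457, -916946).
General solution: m = 180457 + 3151t, n = -916946 - 16011t for integer t.
m ≥ 0: smallest is 180457 mod 3151 = 850 (at t = -57), with n = -4319.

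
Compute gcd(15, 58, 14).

1

gcd(58, 15) = 1.
gcd(1, 14) = 1.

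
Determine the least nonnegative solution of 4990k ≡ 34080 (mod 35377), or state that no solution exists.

gcd(35377, 4990):
  35377 = 7×4990 + 447
  4990 = 11×447 + 73
  447 = 6×73 + 9
  73 = 8×9 + 1
  9 = 9×1
so gcd(35377, 4990) = 1.
1 divides 34080, so solutions exist.
Back-substitute for Bézout coefficients:
  1 = 73 - 8×9
  ... = 4990×(3878) + 35377×(-547)
So 4990×(3878) ≡ 1 (mod 35377); multiply by 34080: k ≡ 132162240 (mod 35377).
Smallest nonnegative: k = 132162240 mod 35377 = 29145.

29145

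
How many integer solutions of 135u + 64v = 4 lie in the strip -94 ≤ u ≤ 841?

14

gcd(135, 64) = 1.
By Bézout, 135·(-9) + 64·(19) = 1.
Particular solution: (28, -59).
General solution: u = 28 + 64t, v = -59 - 135t for integer t.
-94 ≤ 28 + 64t ≤ 841 gives t ∈ [-1, 12], which is 14 values.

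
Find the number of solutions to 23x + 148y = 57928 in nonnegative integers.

gcd(148, 23) = 1.
By Bézout, 23*(-45) + 148*(7) = 1.
One solution: (112, 374).
General: x = 112 + 148t, y = 374 - 23t.
x ≥ 0 ⇒ t ≥ 0; y ≥ 0 ⇒ t ≤ 16. So t ∈ [0, 16]: 17 solutions.

17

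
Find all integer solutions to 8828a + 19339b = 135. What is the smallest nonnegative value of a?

17891

gcd(19339, 8828) = 1.
1 divides 135, so solutions exist.
By Bézout, 8828*(-1873) + 19339*(855) = 1.
Scale by 135/1 = 135: (a₀, b₀) = (-252855, 115425).
General solution: a = -252855 + 19339t, b = 115425 - 8828t for integer t.
a ≥ 0: smallest is -252855 mod 19339 = 17891 (at t = 14), with b = -8167.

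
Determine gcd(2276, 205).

gcd(2276, 205):
  2276 = 11*205 + 21
  205 = 9*21 + 16
  21 = 1*16 + 5
  16 = 3*5 + 1
  5 = 5*1
so gcd(2276, 205) = 1.

1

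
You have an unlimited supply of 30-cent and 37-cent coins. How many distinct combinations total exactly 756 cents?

Need nonnegative integers with 30j + 37k = 756.
gcd(30, 37) = 1, and 30·(-16) + 37·(13) = 1.
So (j₀, k₀) = (-12096, 9828); general j = -12096 + 37t, k = 9828 - 30t.
j ≥ 0 ⇒ t ≥ 327; k ≥ 0 ⇒ t ≤ 327. That's 1 value of t.

1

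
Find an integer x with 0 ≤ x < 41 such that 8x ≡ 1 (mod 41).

gcd(41, 8) = 1  (41 = 5·8 + 1, 8 = 8·1).
Back-substituting, 8·(-5) + 41·(1) = 1.
So 8·-5 ≡ 1 (mod 41), and -5 mod 41 = 36.

36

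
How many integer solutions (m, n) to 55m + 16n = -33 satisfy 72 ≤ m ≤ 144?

5

gcd(55, 16):
  55 = 3·16 + 7
  16 = 2·7 + 2
  7 = 3·2 + 1
  2 = 2·1
so gcd(55, 16) = 1.
Back-substitute for Bézout coefficients:
  1 = 7 - 3·2
  ... = 55·(7) + 16·(-24)
Scale by -33: particular solution (-231, 792); reduce m mod 16: (9, -33).
General solution: m = 9 + 16t, n = -33 - 55t for integer t.
72 ≤ 9 + 16t ≤ 144 gives t ∈ [4, 8], which is 5 values.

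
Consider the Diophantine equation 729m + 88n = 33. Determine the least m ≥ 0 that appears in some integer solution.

gcd(729, 88) = 1.
1 divides 33, so solutions exist.
By Bézout, 729·(-7) + 88·(58) = 1.
Scale by 33/1 = 33: (m₀, n₀) = (-231, 1914).
General solution: m = -231 + 88t, n = 1914 - 729t for integer t.
m ≥ 0: smallest is -231 mod 88 = 33 (at t = 3), with n = -273.

33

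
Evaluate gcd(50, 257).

gcd(257, 50):
  257 = 5×50 + 7
  50 = 7×7 + 1
  7 = 7×1
so gcd(257, 50) = 1.

1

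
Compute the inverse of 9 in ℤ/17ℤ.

2

gcd(17, 9) = 1.
By Bézout, 9*(2) + 17*(-1) = 1.
So 9*2 ≡ 1 (mod 17), and 2 mod 17 = 2.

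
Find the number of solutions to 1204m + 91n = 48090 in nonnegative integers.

3

gcd(1204, 91) = 7  (1204 = 13*91 + 21, 91 = 4*21 + 7, 21 = 3*7).
Back-substituting, 1204*(-4) + 91*(53) = 7.
Scale by 6870: one solution is (-27480, 364110). Reduce m mod 13: (2, 502).
General: m = 2 + 13t, n = 502 - 172t.
m ≥ 0 ⇒ t ≥ 0; n ≥ 0 ⇒ t ≤ 2. So t ∈ [0, 2]: 3 solutions.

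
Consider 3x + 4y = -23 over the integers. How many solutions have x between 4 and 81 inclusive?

19

gcd(4, 3) = 1  (4 = 1·3 + 1, 3 = 3·1).
Back-substituting, 3·(-1) + 4·(1) = 1.
Scale by -23: particular solution (23, -23); reduce x mod 4: (3, -8).
General solution: x = 3 + 4t, y = -8 - 3t for integer t.
4 ≤ 3 + 4t ≤ 81 gives t ∈ [1, 19], which is 19 values.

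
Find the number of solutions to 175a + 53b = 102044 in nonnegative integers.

11

gcd(175, 53) = 1  (175 = 3·53 + 16, 53 = 3·16 + 5, 16 = 3·5 + 1, 5 = 5·1).
Back-substituting, 175·(10) + 53·(-33) = 1.
Scale by 102044: one solution is (1020440, -3367452). Reduce a mod 53: (31, 1823).
General: a = 31 + 53t, b = 1823 - 175t.
a ≥ 0 ⇒ t ≥ 0; b ≥ 0 ⇒ t ≤ 10. So t ∈ [0, 10]: 11 solutions.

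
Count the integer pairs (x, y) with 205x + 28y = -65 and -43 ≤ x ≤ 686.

gcd(205, 28) = 1.
By Bézout, 205*(-3) + 28*(22) = 1.
Particular solution: (27, -200).
General solution: x = 27 + 28t, y = -200 - 205t for integer t.
-43 ≤ 27 + 28t ≤ 686 gives t ∈ [-2, 23], which is 26 values.

26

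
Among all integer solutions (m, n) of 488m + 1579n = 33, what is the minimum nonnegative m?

gcd(1579, 488) = 1.
1 divides 33, so solutions exist.
By Bézout, 488×(508) + 1579×(-157) = 1.
Scale by 33/1 = 33: (m₀, n₀) = (16764, -5181).
General solution: m = 16764 + 1579t, n = -5181 - 488t for integer t.
m ≥ 0: smallest is 16764 mod 1579 = 974 (at t = -10), with n = -301.

974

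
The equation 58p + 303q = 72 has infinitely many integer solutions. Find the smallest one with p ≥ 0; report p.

252

gcd(303, 58):
  303 = 5·58 + 13
  58 = 4·13 + 6
  13 = 2·6 + 1
  6 = 6·1
so gcd(303, 58) = 1.
1 divides 72, so solutions exist.
Back-substitute for Bézout coefficients:
  1 = 13 - 2·6
  ... = 58·(-47) + 303·(9)
Scale by 72/1 = 72: (p₀, q₀) = (-3384, 648).
General solution: p = -3384 + 303t, q = 648 - 58t for integer t.
p ≥ 0: smallest is -3384 mod 303 = 252 (at t = 12), with q = -48.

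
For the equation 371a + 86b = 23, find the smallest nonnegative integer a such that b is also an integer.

gcd(371, 86):
  371 = 4×86 + 27
  86 = 3×27 + 5
  27 = 5×5 + 2
  5 = 2×2 + 1
  2 = 2×1
so gcd(371, 86) = 1.
1 divides 23, so solutions exist.
Back-substitute for Bézout coefficients:
  1 = 5 - 2×2
  ... = 371×(-35) + 86×(151)
Scale by 23/1 = 23: (a₀, b₀) = (-805, 3473).
General solution: a = -805 + 86t, b = 3473 - 371t for integer t.
a ≥ 0: smallest is -805 mod 86 = 55 (at t = 10), with b = -237.

55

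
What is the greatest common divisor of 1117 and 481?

gcd(1117, 481):
  1117 = 2×481 + 155
  481 = 3×155 + 16
  155 = 9×16 + 11
  16 = 1×11 + 5
  11 = 2×5 + 1
  5 = 5×1
so gcd(1117, 481) = 1.

1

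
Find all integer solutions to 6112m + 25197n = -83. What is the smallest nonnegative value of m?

gcd(25197, 6112) = 1.
1 divides -83, so solutions exist.
By Bézout, 6112*(-6089) + 25197*(1477) = 1.
Scale by -83/1 = -83: (m₀, n₀) = (505387, -122591).
General solution: m = 505387 + 25197t, n = -122591 - 6112t for integer t.
m ≥ 0: smallest is 505387 mod 25197 = 1447 (at t = -20), with n = -351.

1447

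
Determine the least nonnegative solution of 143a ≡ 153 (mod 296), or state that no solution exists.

295

gcd(296, 143):
  296 = 2×143 + 10
  143 = 14×10 + 3
  10 = 3×3 + 1
  3 = 3×1
so gcd(296, 143) = 1.
1 divides 153, so solutions exist.
Back-substitute for Bézout coefficients:
  1 = 10 - 3×3
  ... = 143×(-89) + 296×(43)
So 143×(-89) ≡ 1 (mod 296); multiply by 153: a ≡ -13617 (mod 296).
Smallest nonnegative: a = -13617 mod 296 = 295.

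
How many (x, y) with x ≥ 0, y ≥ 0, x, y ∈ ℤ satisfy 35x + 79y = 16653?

gcd(79, 35) = 1.
By Bézout, 35*(-9) + 79*(4) = 1.
One solution: (65, 182).
General: x = 65 + 79t, y = 182 - 35t.
x ≥ 0 ⇒ t ≥ 0; y ≥ 0 ⇒ t ≤ 5. So t ∈ [0, 5]: 6 solutions.

6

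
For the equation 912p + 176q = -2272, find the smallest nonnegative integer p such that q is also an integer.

gcd(912, 176) = 16  (912 = 5×176 + 32, 176 = 5×32 + 16, 32 = 2×16).
16 divides -2272, so solutions exist.
Back-substituting, 912×(-5) + 176×(26) = 16.
Scale by -2272/16 = -142: (p₀, q₀) = (710, -3692).
General solution: p = 710 + 11t, q = -3692 - 57t for integer t.
p ≥ 0: smallest is 710 mod 11 = 6 (at t = -64), with q = -44.

6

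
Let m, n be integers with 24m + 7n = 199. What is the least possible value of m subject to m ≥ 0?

1

gcd(24, 7) = 1  (24 = 3×7 + 3, 7 = 2×3 + 1, 3 = 3×1).
1 divides 199, so solutions exist.
Back-substituting, 24×(-2) + 7×(7) = 1.
Scale by 199/1 = 199: (m₀, n₀) = (-398, 1393).
General solution: m = -398 + 7t, n = 1393 - 24t for integer t.
m ≥ 0: smallest is -398 mod 7 = 1 (at t = 57), with n = 25.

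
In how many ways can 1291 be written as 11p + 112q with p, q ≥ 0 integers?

1

gcd(112, 11):
  112 = 10·11 + 2
  11 = 5·2 + 1
  2 = 2·1
so gcd(112, 11) = 1.
Back-substitute for Bézout coefficients:
  1 = 11 - 5·2
  ... = 11·(51) + 112·(-5)
Scale by 1291: one solution is (65841, -6455). Reduce p mod 112: (97, 2).
General: p = 97 + 112t, q = 2 - 11t.
p ≥ 0 ⇒ t ≥ 0; q ≥ 0 ⇒ t ≤ 0. So t ∈ [0, 0]: 1 solution.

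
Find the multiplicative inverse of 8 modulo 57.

gcd(57, 8):
  57 = 7*8 + 1
  8 = 8*1
so gcd(57, 8) = 1.
Back-substitute for Bézout coefficients:
  1 = 57 - 7*8
  ... = 8*(-7) + 57*(1)
So 8*-7 ≡ 1 (mod 57), and -7 mod 57 = 50.

50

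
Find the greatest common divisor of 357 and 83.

1

gcd(357, 83) = 1  (357 = 4·83 + 25, 83 = 3·25 + 8, 25 = 3·8 + 1, 8 = 8·1).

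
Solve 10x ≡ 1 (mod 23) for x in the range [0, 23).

gcd(23, 10):
  23 = 2·10 + 3
  10 = 3·3 + 1
  3 = 3·1
so gcd(23, 10) = 1.
Back-substitute for Bézout coefficients:
  1 = 10 - 3·3
  ... = 10·(7) + 23·(-3)
So 10·7 ≡ 1 (mod 23), and 7 mod 23 = 7.

7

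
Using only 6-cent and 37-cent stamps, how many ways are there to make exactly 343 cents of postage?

2

Need nonnegative integers with 6j + 37k = 343.
gcd(6, 37) = 1, and 6·(-6) + 37·(1) = 1.
So (j₀, k₀) = (-2058, 343); general j = -2058 + 37t, k = 343 - 6t.
j ≥ 0 ⇒ t ≥ 56; k ≥ 0 ⇒ t ≤ 57. That's 2 values of t.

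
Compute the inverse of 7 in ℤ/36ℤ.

gcd(36, 7):
  36 = 5×7 + 1
  7 = 7×1
so gcd(36, 7) = 1.
Back-substitute for Bézout coefficients:
  1 = 36 - 5×7
  ... = 7×(-5) + 36×(1)
So 7×-5 ≡ 1 (mod 36), and -5 mod 36 = 31.

31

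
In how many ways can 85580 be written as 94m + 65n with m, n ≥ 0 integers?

14

gcd(94, 65) = 1  (94 = 1*65 + 29, 65 = 2*29 + 7, 29 = 4*7 + 1, 7 = 7*1).
Back-substituting, 94*(9) + 65*(-13) = 1.
Scale by 85580: one solution is (770220, -1112540). Reduce m mod 65: (35, 1266).
General: m = 35 + 65t, n = 1266 - 94t.
m ≥ 0 ⇒ t ≥ 0; n ≥ 0 ⇒ t ≤ 13. So t ∈ [0, 13]: 14 solutions.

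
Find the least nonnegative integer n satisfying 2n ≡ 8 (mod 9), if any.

4

gcd(9, 2):
  9 = 4*2 + 1
  2 = 2*1
so gcd(9, 2) = 1.
1 divides 8, so solutions exist.
Back-substitute for Bézout coefficients:
  1 = 9 - 4*2
  ... = 2*(-4) + 9*(1)
So 2*(-4) ≡ 1 (mod 9); multiply by 8: n ≡ -32 (mod 9).
Smallest nonnegative: n = -32 mod 9 = 4.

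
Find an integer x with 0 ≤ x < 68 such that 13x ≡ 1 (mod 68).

gcd(68, 13) = 1.
By Bézout, 13·(21) + 68·(-4) = 1.
So 13·21 ≡ 1 (mod 68), and 21 mod 68 = 21.

21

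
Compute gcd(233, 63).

1

gcd(233, 63):
  233 = 3×63 + 44
  63 = 1×44 + 19
  44 = 2×19 + 6
  19 = 3×6 + 1
  6 = 6×1
so gcd(233, 63) = 1.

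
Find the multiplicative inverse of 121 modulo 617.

gcd(617, 121) = 1.
By Bézout, 121·(51) + 617·(-10) = 1.
So 121·51 ≡ 1 (mod 617), and 51 mod 617 = 51.

51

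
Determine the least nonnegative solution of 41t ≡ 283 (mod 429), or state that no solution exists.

122

gcd(429, 41):
  429 = 10*41 + 19
  41 = 2*19 + 3
  19 = 6*3 + 1
  3 = 3*1
so gcd(429, 41) = 1.
1 divides 283, so solutions exist.
Back-substitute for Bézout coefficients:
  1 = 19 - 6*3
  ... = 41*(-136) + 429*(13)
So 41*(-136) ≡ 1 (mod 429); multiply by 283: t ≡ -38488 (mod 429).
Smallest nonnegative: t = -38488 mod 429 = 122.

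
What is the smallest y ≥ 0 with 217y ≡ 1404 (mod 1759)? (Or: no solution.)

gcd(1759, 217) = 1  (1759 = 8*217 + 23, 217 = 9*23 + 10, 23 = 2*10 + 3, 10 = 3*3 + 1, 3 = 3*1).
1 divides 1404, so solutions exist.
Back-substituting, 217*(535) + 1759*(-66) = 1.
So 217*(535) ≡ 1 (mod 1759); multiply by 1404: y ≡ 751140 (mod 1759).
Smallest nonnegative: y = 751140 mod 1759 = 47.

47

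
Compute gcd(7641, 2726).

gcd(7641, 2726):
  7641 = 2*2726 + 2189
  2726 = 1*2189 + 537
  2189 = 4*537 + 41
  537 = 13*41 + 4
  41 = 10*4 + 1
  4 = 4*1
so gcd(7641, 2726) = 1.

1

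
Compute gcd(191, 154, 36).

gcd(191, 154) = 1.
gcd(1, 36) = 1.

1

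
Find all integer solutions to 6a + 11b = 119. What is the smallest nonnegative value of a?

7

gcd(11, 6) = 1  (11 = 1*6 + 5, 6 = 1*5 + 1, 5 = 5*1).
1 divides 119, so solutions exist.
Back-substituting, 6*(2) + 11*(-1) = 1.
Scale by 119/1 = 119: (a₀, b₀) = (238, -119).
General solution: a = 238 + 11t, b = -119 - 6t for integer t.
a ≥ 0: smallest is 238 mod 11 = 7 (at t = -21), with b = 7.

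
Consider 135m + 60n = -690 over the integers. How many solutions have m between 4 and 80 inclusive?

19

gcd(135, 60) = 15  (135 = 2·60 + 15, 60 = 4·15).
Back-substituting, 135·(1) + 60·(-2) = 15.
Scale by -46: particular solution (-46, 92); reduce m mod 4: (2, -16).
General solution: m = 2 + 4t, n = -16 - 9t for integer t.
4 ≤ 2 + 4t ≤ 80 gives t ∈ [1, 19], which is 19 values.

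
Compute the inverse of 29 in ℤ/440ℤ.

349

gcd(440, 29):
  440 = 15·29 + 5
  29 = 5·5 + 4
  5 = 1·4 + 1
  4 = 4·1
so gcd(440, 29) = 1.
Back-substitute for Bézout coefficients:
  1 = 5 - 1·4
  ... = 29·(-91) + 440·(6)
So 29·-91 ≡ 1 (mod 440), and -91 mod 440 = 349.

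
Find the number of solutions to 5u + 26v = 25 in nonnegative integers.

1

gcd(26, 5) = 1.
By Bézout, 5×(-5) + 26×(1) = 1.
One solution: (5, 0).
General: u = 5 + 26t, v = 0 - 5t.
u ≥ 0 ⇒ t ≥ 0; v ≥ 0 ⇒ t ≤ 0. So t ∈ [0, 0]: 1 solution.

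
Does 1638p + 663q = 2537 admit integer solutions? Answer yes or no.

gcd(1638, 663) = 39  (1638 = 2×663 + 312, 663 = 2×312 + 39, 312 = 8×39).
39 does not divide 2537 (remainder 2), so no integer solutions.

no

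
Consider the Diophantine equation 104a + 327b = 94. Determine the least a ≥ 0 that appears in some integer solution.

gcd(327, 104):
  327 = 3*104 + 15
  104 = 6*15 + 14
  15 = 1*14 + 1
  14 = 14*1
so gcd(327, 104) = 1.
1 divides 94, so solutions exist.
Back-substitute for Bézout coefficients:
  1 = 15 - 1*14
  ... = 104*(-22) + 327*(7)
Scale by 94/1 = 94: (a₀, b₀) = (-2068, 658).
General solution: a = -2068 + 327t, b = 658 - 104t for integer t.
a ≥ 0: smallest is -2068 mod 327 = 221 (at t = 7), with b = -70.

221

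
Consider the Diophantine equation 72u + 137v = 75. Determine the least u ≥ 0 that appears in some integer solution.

gcd(137, 72) = 1  (137 = 1·72 + 65, 72 = 1·65 + 7, 65 = 9·7 + 2, 7 = 3·2 + 1, 2 = 2·1).
1 divides 75, so solutions exist.
Back-substituting, 72·(59) + 137·(-31) = 1.
Scale by 75/1 = 75: (u₀, v₀) = (4425, -2325).
General solution: u = 4425 + 137t, v = -2325 - 72t for integer t.
u ≥ 0: smallest is 4425 mod 137 = 41 (at t = -32), with v = -21.

41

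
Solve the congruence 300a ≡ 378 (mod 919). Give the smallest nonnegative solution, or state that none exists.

gcd(919, 300) = 1.
1 divides 378, so solutions exist.
By Bézout, 300*(-242) + 919*(79) = 1.
So 300*(-242) ≡ 1 (mod 919); multiply by 378: a ≡ -91476 (mod 919).
Smallest nonnegative: a = -91476 mod 919 = 424.

424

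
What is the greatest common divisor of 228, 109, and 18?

gcd(228, 109) = 1.
gcd(1, 18) = 1.

1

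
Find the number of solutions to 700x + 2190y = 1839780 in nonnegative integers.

12

gcd(2190, 700) = 10.
By Bézout, 700·(97) + 2190·(-31) = 10.
One solution: (213, 772).
General: x = 213 + 219t, y = 772 - 70t.
x ≥ 0 ⇒ t ≥ 0; y ≥ 0 ⇒ t ≤ 11. So t ∈ [0, 11]: 12 solutions.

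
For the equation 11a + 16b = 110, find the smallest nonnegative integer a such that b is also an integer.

gcd(16, 11) = 1  (16 = 1·11 + 5, 11 = 2·5 + 1, 5 = 5·1).
1 divides 110, so solutions exist.
Back-substituting, 11·(3) + 16·(-2) = 1.
Scale by 110/1 = 110: (a₀, b₀) = (330, -220).
General solution: a = 330 + 16t, b = -220 - 11t for integer t.
a ≥ 0: smallest is 330 mod 16 = 10 (at t = -20), with b = 0.

10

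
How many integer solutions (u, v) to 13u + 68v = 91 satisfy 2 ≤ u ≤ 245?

gcd(68, 13) = 1.
By Bézout, 13·(21) + 68·(-4) = 1.
Particular solution: (7, 0).
General solution: u = 7 + 68t, v = 0 - 13t for integer t.
2 ≤ 7 + 68t ≤ 245 gives t ∈ [0, 3], which is 4 values.

4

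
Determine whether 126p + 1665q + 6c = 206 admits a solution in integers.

no

gcd(1665, 126):
  1665 = 13×126 + 27
  126 = 4×27 + 18
  27 = 1×18 + 9
  18 = 2×9
so gcd(1665, 126) = 9.
gcd(9, 6) = 3.
3 does not divide 206 (remainder 2), so no integer solutions.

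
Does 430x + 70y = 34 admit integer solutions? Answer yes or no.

no

gcd(430, 70) = 10  (430 = 6*70 + 10, 70 = 7*10).
10 does not divide 34 (remainder 4), so no integer solutions.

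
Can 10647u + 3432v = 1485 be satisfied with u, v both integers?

gcd(10647, 3432) = 39  (10647 = 3*3432 + 351, 3432 = 9*351 + 273, 351 = 1*273 + 78, 273 = 3*78 + 39, 78 = 2*39).
39 does not divide 1485 (remainder 3), so no integer solutions.

no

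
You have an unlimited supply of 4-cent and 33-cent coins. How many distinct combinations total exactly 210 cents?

2

Need nonnegative integers with 4j + 33k = 210.
gcd(4, 33) = 1, and 4·(-8) + 33·(1) = 1.
So (j₀, k₀) = (-1680, 210); general j = -1680 + 33t, k = 210 - 4t.
j ≥ 0 ⇒ t ≥ 51; k ≥ 0 ⇒ t ≤ 52. That's 2 values of t.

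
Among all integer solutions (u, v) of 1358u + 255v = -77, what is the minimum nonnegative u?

251

gcd(1358, 255) = 1.
1 divides -77, so solutions exist.
By Bézout, 1358*(-43) + 255*(229) = 1.
Scale by -77/1 = -77: (u₀, v₀) = (3311, -17633).
General solution: u = 3311 + 255t, v = -17633 - 1358t for integer t.
u ≥ 0: smallest is 3311 mod 255 = 251 (at t = -12), with v = -1337.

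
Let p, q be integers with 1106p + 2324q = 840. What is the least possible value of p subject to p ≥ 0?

68

gcd(2324, 1106):
  2324 = 2×1106 + 112
  1106 = 9×112 + 98
  112 = 1×98 + 14
  98 = 7×14
so gcd(2324, 1106) = 14.
14 divides 840, so solutions exist.
Back-substitute for Bézout coefficients:
  14 = 112 - 1×98
  ... = 1106×(-21) + 2324×(10)
Scale by 840/14 = 60: (p₀, q₀) = (-1260, 600).
General solution: p = -1260 + 166t, q = 600 - 79t for integer t.
p ≥ 0: smallest is -1260 mod 166 = 68 (at t = 8), with q = -32.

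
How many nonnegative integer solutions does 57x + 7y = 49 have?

gcd(57, 7) = 1.
By Bézout, 57*(1) + 7*(-8) = 1.
One solution: (0, 7).
General: x = 0 + 7t, y = 7 - 57t.
x ≥ 0 ⇒ t ≥ 0; y ≥ 0 ⇒ t ≤ 0. So t ∈ [0, 0]: 1 solution.

1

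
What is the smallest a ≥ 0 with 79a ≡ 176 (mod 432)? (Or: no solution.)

128

gcd(432, 79):
  432 = 5×79 + 37
  79 = 2×37 + 5
  37 = 7×5 + 2
  5 = 2×2 + 1
  2 = 2×1
so gcd(432, 79) = 1.
1 divides 176, so solutions exist.
Back-substitute for Bézout coefficients:
  1 = 5 - 2×2
  ... = 79×(175) + 432×(-32)
So 79×(175) ≡ 1 (mod 432); multiply by 176: a ≡ 30800 (mod 432).
Smallest nonnegative: a = 30800 mod 432 = 128.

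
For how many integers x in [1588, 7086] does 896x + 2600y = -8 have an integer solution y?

17

gcd(2600, 896) = 8.
By Bézout, 896×(148) + 2600×(-51) = 8.
Particular solution: (177, -61).
General solution: x = 177 + 325t, y = -61 - 112t for integer t.
1588 ≤ 177 + 325t ≤ 7086 gives t ∈ [5, 21], which is 17 values.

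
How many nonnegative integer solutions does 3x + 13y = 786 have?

gcd(13, 3):
  13 = 4×3 + 1
  3 = 3×1
so gcd(13, 3) = 1.
Back-substitute for Bézout coefficients:
  1 = 13 - 4×3
  ... = 3×(-4) + 13×(1)
Scale by 786: one solution is (-3144, 786). Reduce x mod 13: (2, 60).
General: x = 2 + 13t, y = 60 - 3t.
x ≥ 0 ⇒ t ≥ 0; y ≥ 0 ⇒ t ≤ 20. So t ∈ [0, 20]: 21 solutions.

21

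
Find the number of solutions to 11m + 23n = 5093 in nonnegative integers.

21

gcd(23, 11) = 1.
By Bézout, 11×(-2) + 23×(1) = 1.
One solution: (3, 220).
General: m = 3 + 23t, n = 220 - 11t.
m ≥ 0 ⇒ t ≥ 0; n ≥ 0 ⇒ t ≤ 20. So t ∈ [0, 20]: 21 solutions.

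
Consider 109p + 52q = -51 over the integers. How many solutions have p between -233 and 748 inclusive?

18

gcd(109, 52) = 1.
By Bézout, 109·(21) + 52·(-44) = 1.
Particular solution: (21, -45).
General solution: p = 21 + 52t, q = -45 - 109t for integer t.
-233 ≤ 21 + 52t ≤ 748 gives t ∈ [-4, 13], which is 18 values.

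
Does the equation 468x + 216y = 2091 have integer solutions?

gcd(468, 216):
  468 = 2·216 + 36
  216 = 6·36
so gcd(468, 216) = 36.
36 does not divide 2091 (remainder 3), so no integer solutions.

no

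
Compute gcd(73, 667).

1

gcd(667, 73):
  667 = 9×73 + 10
  73 = 7×10 + 3
  10 = 3×3 + 1
  3 = 3×1
so gcd(667, 73) = 1.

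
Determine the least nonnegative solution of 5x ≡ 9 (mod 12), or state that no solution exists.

9

gcd(12, 5) = 1  (12 = 2·5 + 2, 5 = 2·2 + 1, 2 = 2·1).
1 divides 9, so solutions exist.
Back-substituting, 5·(5) + 12·(-2) = 1.
So 5·(5) ≡ 1 (mod 12); multiply by 9: x ≡ 45 (mod 12).
Smallest nonnegative: x = 45 mod 12 = 9.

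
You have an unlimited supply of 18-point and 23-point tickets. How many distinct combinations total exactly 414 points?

Need nonnegative integers with 18j + 23k = 414.
gcd(18, 23) = 1, and 18·(9) + 23·(-7) = 1.
So (j₀, k₀) = (3726, -2898); general j = 3726 + 23t, k = -2898 - 18t.
j ≥ 0 ⇒ t ≥ -162; k ≥ 0 ⇒ t ≤ -161. That's 2 values of t.

2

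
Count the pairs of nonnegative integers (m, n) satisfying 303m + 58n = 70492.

4

gcd(303, 58):
  303 = 5*58 + 13
  58 = 4*13 + 6
  13 = 2*6 + 1
  6 = 6*1
so gcd(303, 58) = 1.
Back-substitute for Bézout coefficients:
  1 = 13 - 2*6
  ... = 303*(9) + 58*(-47)
Scale by 70492: one solution is (634428, -3313124). Reduce m mod 58: (24, 1090).
General: m = 24 + 58t, n = 1090 - 303t.
m ≥ 0 ⇒ t ≥ 0; n ≥ 0 ⇒ t ≤ 3. So t ∈ [0, 3]: 4 solutions.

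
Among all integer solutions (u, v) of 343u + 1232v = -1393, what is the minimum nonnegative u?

57

gcd(1232, 343):
  1232 = 3·343 + 203
  343 = 1·203 + 140
  203 = 1·140 + 63
  140 = 2·63 + 14
  63 = 4·14 + 7
  14 = 2·7
so gcd(1232, 343) = 7.
7 divides -1393, so solutions exist.
Back-substitute for Bézout coefficients:
  7 = 63 - 4·14
  ... = 343·(-79) + 1232·(22)
Scale by -1393/7 = -199: (u₀, v₀) = (15721, -4378).
General solution: u = 15721 + 176t, v = -4378 - 49t for integer t.
u ≥ 0: smallest is 15721 mod 176 = 57 (at t = -89), with v = -17.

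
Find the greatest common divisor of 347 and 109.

1

gcd(347, 109) = 1  (347 = 3×109 + 20, 109 = 5×20 + 9, 20 = 2×9 + 2, 9 = 4×2 + 1, 2 = 2×1).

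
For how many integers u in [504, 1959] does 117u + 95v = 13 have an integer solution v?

15

gcd(117, 95) = 1.
By Bézout, 117·(13) + 95·(-16) = 1.
Particular solution: (74, -91).
General solution: u = 74 + 95t, v = -91 - 117t for integer t.
504 ≤ 74 + 95t ≤ 1959 gives t ∈ [5, 19], which is 15 values.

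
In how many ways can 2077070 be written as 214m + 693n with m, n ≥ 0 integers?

gcd(693, 214):
  693 = 3×214 + 51
  214 = 4×51 + 10
  51 = 5×10 + 1
  10 = 10×1
so gcd(693, 214) = 1.
Back-substitute for Bézout coefficients:
  1 = 51 - 5×10
  ... = 214×(-68) + 693×(21)
Scale by 2077070: one solution is (-141240760, 43618470). Reduce m mod 693: (263, 2916).
General: m = 263 + 693t, n = 2916 - 214t.
m ≥ 0 ⇒ t ≥ 0; n ≥ 0 ⇒ t ≤ 13. So t ∈ [0, 13]: 14 solutions.

14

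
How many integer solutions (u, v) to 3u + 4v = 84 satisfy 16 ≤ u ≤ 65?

gcd(4, 3) = 1.
By Bézout, 3*(-1) + 4*(1) = 1.
Particular solution: (0, 21).
General solution: u = 0 + 4t, v = 21 - 3t for integer t.
16 ≤ 0 + 4t ≤ 65 gives t ∈ [4, 16], which is 13 values.

13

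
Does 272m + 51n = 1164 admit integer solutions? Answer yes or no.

no

gcd(272, 51) = 17  (272 = 5×51 + 17, 51 = 3×17).
17 does not divide 1164 (remainder 8), so no integer solutions.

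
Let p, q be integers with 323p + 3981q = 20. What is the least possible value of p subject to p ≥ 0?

gcd(3981, 323):
  3981 = 12·323 + 105
  323 = 3·105 + 8
  105 = 13·8 + 1
  8 = 8·1
so gcd(3981, 323) = 1.
1 divides 20, so solutions exist.
Back-substitute for Bézout coefficients:
  1 = 105 - 13·8
  ... = 323·(-493) + 3981·(40)
Scale by 20/1 = 20: (p₀, q₀) = (-9860, 800).
General solution: p = -9860 + 3981t, q = 800 - 323t for integer t.
p ≥ 0: smallest is -9860 mod 3981 = 2083 (at t = 3), with q = -169.

2083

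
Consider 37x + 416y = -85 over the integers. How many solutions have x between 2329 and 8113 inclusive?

14

gcd(416, 37) = 1.
By Bézout, 37*(45) + 416*(-4) = 1.
Particular solution: (335, -30).
General solution: x = 335 + 416t, y = -30 - 37t for integer t.
2329 ≤ 335 + 416t ≤ 8113 gives t ∈ [5, 18], which is 14 values.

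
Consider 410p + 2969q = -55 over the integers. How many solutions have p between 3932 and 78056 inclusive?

25

gcd(2969, 410) = 1  (2969 = 7×410 + 99, 410 = 4×99 + 14, 99 = 7×14 + 1, 14 = 14×1).
Back-substituting, 410×(-210) + 2969×(29) = 1.
Scale by -55: particular solution (11550, -1595); reduce p mod 2969: (2643, -365).
General solution: p = 2643 + 2969t, q = -365 - 410t for integer t.
3932 ≤ 2643 + 2969t ≤ 78056 gives t ∈ [1, 25], which is 25 values.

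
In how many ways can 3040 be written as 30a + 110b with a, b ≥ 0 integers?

9

gcd(110, 30) = 10  (110 = 3·30 + 20, 30 = 1·20 + 10, 20 = 2·10).
Back-substituting, 30·(4) + 110·(-1) = 10.
Scale by 304: one solution is (1216, -304). Reduce a mod 11: (6, 26).
General: a = 6 + 11t, b = 26 - 3t.
a ≥ 0 ⇒ t ≥ 0; b ≥ 0 ⇒ t ≤ 8. So t ∈ [0, 8]: 9 solutions.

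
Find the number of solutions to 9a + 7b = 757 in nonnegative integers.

12

gcd(9, 7) = 1.
By Bézout, 9×(-3) + 7×(4) = 1.
One solution: (4, 103).
General: a = 4 + 7t, b = 103 - 9t.
a ≥ 0 ⇒ t ≥ 0; b ≥ 0 ⇒ t ≤ 11. So t ∈ [0, 11]: 12 solutions.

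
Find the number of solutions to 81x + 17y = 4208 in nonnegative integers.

3

gcd(81, 17):
  81 = 4·17 + 13
  17 = 1·13 + 4
  13 = 3·4 + 1
  4 = 4·1
so gcd(81, 17) = 1.
Back-substitute for Bézout coefficients:
  1 = 13 - 3·4
  ... = 81·(4) + 17·(-19)
Scale by 4208: one solution is (16832, -79952). Reduce x mod 17: (2, 238).
General: x = 2 + 17t, y = 238 - 81t.
x ≥ 0 ⇒ t ≥ 0; y ≥ 0 ⇒ t ≤ 2. So t ∈ [0, 2]: 3 solutions.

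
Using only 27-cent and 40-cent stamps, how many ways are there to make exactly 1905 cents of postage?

Need nonnegative integers with 27j + 40k = 1905.
gcd(27, 40) = 1, and 27·(3) + 40·(-2) = 1.
So (j₀, k₀) = (5715, -3810); general j = 5715 + 40t, k = -3810 - 27t.
j ≥ 0 ⇒ t ≥ -142; k ≥ 0 ⇒ t ≤ -142. That's 1 value of t.

1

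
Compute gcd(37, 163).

gcd(163, 37) = 1  (163 = 4*37 + 15, 37 = 2*15 + 7, 15 = 2*7 + 1, 7 = 7*1).

1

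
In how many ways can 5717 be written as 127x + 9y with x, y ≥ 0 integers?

5

gcd(127, 9) = 1  (127 = 14*9 + 1, 9 = 9*1).
Back-substituting, 127*(1) + 9*(-14) = 1.
Scale by 5717: one solution is (5717, -80038). Reduce x mod 9: (2, 607).
General: x = 2 + 9t, y = 607 - 127t.
x ≥ 0 ⇒ t ≥ 0; y ≥ 0 ⇒ t ≤ 4. So t ∈ [0, 4]: 5 solutions.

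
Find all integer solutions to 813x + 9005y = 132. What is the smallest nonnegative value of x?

1429

gcd(9005, 813) = 1  (9005 = 11×813 + 62, 813 = 13×62 + 7, 62 = 8×7 + 6, 7 = 1×6 + 1, 6 = 6×1).
1 divides 132, so solutions exist.
Back-substituting, 813×(1307) + 9005×(-118) = 1.
Scale by 132/1 = 132: (x₀, y₀) = (172524, -15576).
General solution: x = 172524 + 9005t, y = -15576 - 813t for integer t.
x ≥ 0: smallest is 172524 mod 9005 = 1429 (at t = -19), with y = -129.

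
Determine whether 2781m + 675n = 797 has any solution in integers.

no

gcd(2781, 675):
  2781 = 4*675 + 81
  675 = 8*81 + 27
  81 = 3*27
so gcd(2781, 675) = 27.
27 does not divide 797 (remainder 14), so no integer solutions.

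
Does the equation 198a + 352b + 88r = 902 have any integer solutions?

gcd(352, 198) = 22  (352 = 1*198 + 154, 198 = 1*154 + 44, 154 = 3*44 + 22, 44 = 2*22).
gcd(22, 88) = 22.
22 divides 902, so integer solutions exist.

yes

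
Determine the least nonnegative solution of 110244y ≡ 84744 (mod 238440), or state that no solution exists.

gcd(238440, 110244) = 12.
12 divides 84744, so solutions exist.
By Bézout, 110244*(-9417) + 238440*(4354) = 12.
So 110244*(-9417) ≡ 12 (mod 238440); multiply by 7062: y ≡ -66502854 (mod 19870).
Smallest nonnegative: y = -66502854 mod 19870 = 2036.

2036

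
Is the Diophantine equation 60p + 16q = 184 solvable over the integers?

gcd(60, 16) = 4.
4 divides 184, so integer solutions exist.

yes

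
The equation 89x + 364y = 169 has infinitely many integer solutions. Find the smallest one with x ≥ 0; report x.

325

gcd(364, 89) = 1  (364 = 4*89 + 8, 89 = 11*8 + 1, 8 = 8*1).
1 divides 169, so solutions exist.
Back-substituting, 89*(45) + 364*(-11) = 1.
Scale by 169/1 = 169: (x₀, y₀) = (7605, -1859).
General solution: x = 7605 + 364t, y = -1859 - 89t for integer t.
x ≥ 0: smallest is 7605 mod 364 = 325 (at t = -20), with y = -79.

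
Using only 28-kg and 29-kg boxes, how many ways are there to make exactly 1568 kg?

Need nonnegative integers with 28j + 29k = 1568.
gcd(28, 29) = 1, and 28·(-1) + 29·(1) = 1.
So (j₀, k₀) = (-1568, 1568); general j = -1568 + 29t, k = 1568 - 28t.
j ≥ 0 ⇒ t ≥ 55; k ≥ 0 ⇒ t ≤ 56. That's 2 values of t.

2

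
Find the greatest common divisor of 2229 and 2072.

1

gcd(2229, 2072):
  2229 = 1×2072 + 157
  2072 = 13×157 + 31
  157 = 5×31 + 2
  31 = 15×2 + 1
  2 = 2×1
so gcd(2229, 2072) = 1.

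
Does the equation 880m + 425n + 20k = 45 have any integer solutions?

gcd(880, 425) = 5  (880 = 2*425 + 30, 425 = 14*30 + 5, 30 = 6*5).
gcd(5, 20) = 5.
5 divides 45, so integer solutions exist.

yes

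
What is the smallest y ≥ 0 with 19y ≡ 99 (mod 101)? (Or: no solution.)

gcd(101, 19) = 1  (101 = 5·19 + 6, 19 = 3·6 + 1, 6 = 6·1).
1 divides 99, so solutions exist.
Back-substituting, 19·(16) + 101·(-3) = 1.
So 19·(16) ≡ 1 (mod 101); multiply by 99: y ≡ 1584 (mod 101).
Smallest nonnegative: y = 1584 mod 101 = 69.

69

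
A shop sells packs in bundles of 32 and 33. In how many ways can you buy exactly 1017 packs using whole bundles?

Need nonnegative integers with 32j + 33k = 1017.
gcd(32, 33) = 1, and 32·(-1) + 33·(1) = 1.
So (j₀, k₀) = (-1017, 1017); general j = -1017 + 33t, k = 1017 - 32t.
j ≥ 0 ⇒ t ≥ 31; k ≥ 0 ⇒ t ≤ 31. That's 1 value of t.

1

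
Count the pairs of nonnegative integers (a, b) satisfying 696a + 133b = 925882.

gcd(696, 133) = 1.
By Bézout, 696·(-30) + 133·(157) = 1.
One solution: (58, 6658).
General: a = 58 + 133t, b = 6658 - 696t.
a ≥ 0 ⇒ t ≥ 0; b ≥ 0 ⇒ t ≤ 9. So t ∈ [0, 9]: 10 solutions.

10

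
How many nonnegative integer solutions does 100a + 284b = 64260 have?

9

gcd(284, 100) = 4  (284 = 2*100 + 84, 100 = 1*84 + 16, 84 = 5*16 + 4, 16 = 4*4).
Back-substituting, 100*(-17) + 284*(6) = 4.
Scale by 16065: one solution is (-273105, 96390). Reduce a mod 71: (32, 215).
General: a = 32 + 71t, b = 215 - 25t.
a ≥ 0 ⇒ t ≥ 0; b ≥ 0 ⇒ t ≤ 8. So t ∈ [0, 8]: 9 solutions.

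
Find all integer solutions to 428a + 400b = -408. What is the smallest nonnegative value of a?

14

gcd(428, 400) = 4.
4 divides -408, so solutions exist.
By Bézout, 428·(43) + 400·(-46) = 4.
Scale by -408/4 = -102: (a₀, b₀) = (-4386, 4692).
General solution: a = -4386 + 100t, b = 4692 - 107t for integer t.
a ≥ 0: smallest is -4386 mod 100 = 14 (at t = 44), with b = -16.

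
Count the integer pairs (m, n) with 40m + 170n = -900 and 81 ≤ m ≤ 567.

gcd(170, 40) = 10.
By Bézout, 40×(-4) + 170×(1) = 10.
Particular solution: (3, -6).
General solution: m = 3 + 17t, n = -6 - 4t for integer t.
81 ≤ 3 + 17t ≤ 567 gives t ∈ [5, 33], which is 29 values.

29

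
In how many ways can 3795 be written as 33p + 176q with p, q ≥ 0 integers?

gcd(176, 33) = 11  (176 = 5*33 + 11, 33 = 3*11).
Back-substituting, 33*(-5) + 176*(1) = 11.
Scale by 345: one solution is (-1725, 345). Reduce p mod 16: (3, 21).
General: p = 3 + 16t, q = 21 - 3t.
p ≥ 0 ⇒ t ≥ 0; q ≥ 0 ⇒ t ≤ 7. So t ∈ [0, 7]: 8 solutions.

8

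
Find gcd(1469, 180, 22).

1

gcd(1469, 180) = 1.
gcd(1, 22) = 1.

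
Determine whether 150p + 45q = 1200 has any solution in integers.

yes

gcd(150, 45) = 15.
15 divides 1200, so integer solutions exist.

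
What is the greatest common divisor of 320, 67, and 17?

1

gcd(320, 67) = 1  (320 = 4·67 + 52, 67 = 1·52 + 15, 52 = 3·15 + 7, 15 = 2·7 + 1, 7 = 7·1).
gcd(1, 17) = 1.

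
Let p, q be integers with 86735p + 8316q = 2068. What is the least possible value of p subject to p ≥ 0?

gcd(86735, 8316) = 11.
11 divides 2068, so solutions exist.
By Bézout, 86735*(-107) + 8316*(1116) = 11.
Scale by 2068/11 = 188: (p₀, q₀) = (-20116, 209808).
General solution: p = -20116 + 756t, q = 209808 - 7885t for integer t.
p ≥ 0: smallest is -20116 mod 756 = 296 (at t = 27), with q = -3087.

296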